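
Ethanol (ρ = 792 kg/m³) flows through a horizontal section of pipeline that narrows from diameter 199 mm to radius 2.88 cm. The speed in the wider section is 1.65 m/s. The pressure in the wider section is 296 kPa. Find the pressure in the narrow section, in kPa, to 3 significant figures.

Mass conservation (A₁v₁ = A₂v₂) gives v₂ = 1.65 × 311/26.1 = 19.7 m/s.
With no height change, Bernoulli's equation is P₁ + ½ρv₁² = P₂ + ½ρv₂².
P₂ = P₁ − ½ρ(v₂² − v₁²) = 296000 − ½·792·(19.7² − 1.65²) = 296000 − 153000 = 143000 Pa.

143 kPa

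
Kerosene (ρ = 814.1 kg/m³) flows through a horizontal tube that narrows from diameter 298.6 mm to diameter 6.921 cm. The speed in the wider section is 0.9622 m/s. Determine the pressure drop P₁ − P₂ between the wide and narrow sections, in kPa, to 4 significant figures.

ΔP = 130.2 kPa

Continuity gives A₁v₁ = A₂v₂, so v₂ = (700.3 cm²)/(37.62 cm²) × 0.9622 m/s = 17.91 m/s.
The pipe is horizontal, so Bernoulli reduces to P₁ + ½ρv₁² = P₂ + ½ρv₂².
P₁ − P₂ = ½·814.1·(17.91² − 0.9622²) = ½·814.1·319.9 = 130200 Pa.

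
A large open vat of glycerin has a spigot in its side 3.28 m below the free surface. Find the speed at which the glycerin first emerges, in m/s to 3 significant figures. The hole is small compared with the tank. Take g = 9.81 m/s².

8.02 m/s

Torricelli's result v = √(2gh) gives v = √(2·9.81·3.28) = 8.02 m/s.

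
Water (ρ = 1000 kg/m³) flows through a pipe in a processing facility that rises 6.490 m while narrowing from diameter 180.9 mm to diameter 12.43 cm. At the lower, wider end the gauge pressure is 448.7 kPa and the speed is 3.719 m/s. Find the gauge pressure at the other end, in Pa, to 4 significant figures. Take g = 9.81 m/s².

Continuity gives A₁v₁ = A₂v₂, so v₂ = (257.0 cm²)/(121.3 cm²) × 3.719 m/s = 7.877 m/s.
Applying Bernoulli between the two ends and solving for P₂: P₂ = P₁ + ½ρ(v₁² − v₂²) − ρgΔh.
P₂ = 448700 + ½·1000·(3.719² − 7.877²) − 1000·9.81·(+6.490) = 448700 + (-24110) − (63670) = 360900 Pa.

P₂ ≈ 360900 Pa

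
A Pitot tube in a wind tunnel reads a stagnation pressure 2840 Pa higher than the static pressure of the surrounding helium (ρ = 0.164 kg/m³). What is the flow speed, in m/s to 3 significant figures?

v ≈ 186 m/s

At the stagnation point the flow is brought to rest, so Bernoulli gives P_stag − P_static = ½ρv².
v = √(2ΔP/ρ) = √(2·2840/0.164) = 186 m/s.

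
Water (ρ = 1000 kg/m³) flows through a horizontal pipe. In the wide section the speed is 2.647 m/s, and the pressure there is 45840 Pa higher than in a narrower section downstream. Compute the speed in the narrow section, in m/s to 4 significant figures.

9.934 m/s

Horizontal Bernoulli: P₁ + ½ρv₁² = P₂ + ½ρv₂², so v₂² = v₁² + 2(P₁ − P₂)/ρ.
v₂ = √(2.647² + 2·45840/1000) = √(7.007 + 91.68) = 9.934 m/s.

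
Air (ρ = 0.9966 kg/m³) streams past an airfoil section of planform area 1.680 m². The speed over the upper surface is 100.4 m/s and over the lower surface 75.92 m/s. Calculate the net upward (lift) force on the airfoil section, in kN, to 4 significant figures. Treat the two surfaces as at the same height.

The faster flow above has the lower pressure; Bernoulli (same height) gives ΔP = ½ρ(v_up² − v_low²).
ΔP = ½·0.9966·(100.4² − 75.92²) = 2151 Pa.
Lift = ΔP · A = 2151 × 1.680 = 3613 N.

3.613 kN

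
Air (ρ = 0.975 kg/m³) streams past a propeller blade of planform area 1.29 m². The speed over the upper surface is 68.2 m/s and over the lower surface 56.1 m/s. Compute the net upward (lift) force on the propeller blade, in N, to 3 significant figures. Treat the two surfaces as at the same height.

F ≈ 946 N

The faster flow above has the lower pressure; Bernoulli (same height) gives ΔP = ½ρ(v_up² − v_low²).
ΔP = ½·0.975·(68.2² − 56.1²) = 733 Pa.
Lift = ΔP · A = 733 × 1.29 = 946 N.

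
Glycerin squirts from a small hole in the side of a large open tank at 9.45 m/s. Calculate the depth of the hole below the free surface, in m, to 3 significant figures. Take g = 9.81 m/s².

Torricelli: v = √(2gh), so h = v²/(2g).
h = 9.45²/(2·9.81) = 89.3/19.62 = 4.55 m.

h = 4.55 m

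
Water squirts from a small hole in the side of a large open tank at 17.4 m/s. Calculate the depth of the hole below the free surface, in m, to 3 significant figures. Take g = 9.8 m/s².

h ≈ 15.4 m

Torricelli: v = √(2gh), so h = v²/(2g).
h = 17.4²/(2·9.8) = 303/19.60 = 15.4 m.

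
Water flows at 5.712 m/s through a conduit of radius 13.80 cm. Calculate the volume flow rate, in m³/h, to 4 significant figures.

Q ≈ 1230 m³/h

Q = A·v = 0.05983 m² × 5.712 m/s = 0.3417 m³/s.
Converting: 0.3417 m³/s × 3600 = 1230 m³/h.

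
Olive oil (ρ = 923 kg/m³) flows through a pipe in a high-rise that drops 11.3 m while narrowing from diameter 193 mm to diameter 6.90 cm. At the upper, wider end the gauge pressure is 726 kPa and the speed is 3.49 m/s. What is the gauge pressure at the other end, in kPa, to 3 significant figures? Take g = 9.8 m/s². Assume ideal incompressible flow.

P₂ ≈ 490 kPa

The volume flow rate is constant, so v₂ = (A₁/A₂)v₁ = (293/37.4)·3.49 = 27.3 m/s.
Applying Bernoulli between the two ends and solving for P₂: P₂ = P₁ + ½ρ(v₁² − v₂²) − ρgΔh.
P₂ = 726000 + ½·923·(3.49² − 27.3²) − 923·9.8·(−11.3) = 726000 + (-338000) − (-102000) = 490000 Pa.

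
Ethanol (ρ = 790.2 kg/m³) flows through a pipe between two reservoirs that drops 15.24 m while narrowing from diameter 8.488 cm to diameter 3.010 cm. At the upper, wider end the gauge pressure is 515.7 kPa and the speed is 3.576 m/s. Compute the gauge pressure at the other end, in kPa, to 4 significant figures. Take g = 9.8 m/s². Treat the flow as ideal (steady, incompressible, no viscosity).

319.3 kPa

Continuity gives A₁v₁ = A₂v₂, so v₂ = (56.58 cm²)/(7.116 cm²) × 3.576 m/s = 28.44 m/s.
Bernoulli: P₁ + ½ρv₁² + ρg h₁ = P₂ + ½ρv₂² + ρg h₂, so P₂ = P₁ + ½ρ(v₁² − v₂²) − ρg(h₂ − h₁).
P₂ = 515700 + ½·790.2·(3.576² − 28.44²) − 790.2·9.8·(−15.24) = 515700 + (-314400) − (-118000) = 319300 Pa.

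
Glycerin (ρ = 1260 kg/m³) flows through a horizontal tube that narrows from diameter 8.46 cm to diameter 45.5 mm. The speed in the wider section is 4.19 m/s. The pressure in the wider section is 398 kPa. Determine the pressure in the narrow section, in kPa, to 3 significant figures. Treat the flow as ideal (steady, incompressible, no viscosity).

P₂ = 277 kPa

Mass conservation (A₁v₁ = A₂v₂) gives v₂ = 4.19 × 56.2/16.3 = 14.5 m/s.
Along the horizontal streamline, P + ½ρv² is constant.
P₂ = P₁ − ½ρ(v₂² − v₁²) = 398000 − ½·1260·(14.5² − 4.19²) = 398000 − 121000 = 277000 Pa.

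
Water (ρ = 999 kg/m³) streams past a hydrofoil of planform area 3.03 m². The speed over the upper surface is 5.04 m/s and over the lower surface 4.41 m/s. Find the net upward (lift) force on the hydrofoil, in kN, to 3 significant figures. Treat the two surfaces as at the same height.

From P + ½ρv² = const at equal height, P_low − P_up = ½ρ(v_up² − v_low²).
ΔP = ½·999·(5.04² − 4.41²) = 2970 Pa.
Lift = ΔP · A = 2970 × 3.03 = 9010 N.

F ≈ 9.01 kN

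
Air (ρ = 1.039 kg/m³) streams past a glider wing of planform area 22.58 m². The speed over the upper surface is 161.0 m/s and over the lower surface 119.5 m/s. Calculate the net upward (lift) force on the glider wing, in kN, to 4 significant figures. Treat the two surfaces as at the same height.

The faster flow above has the lower pressure; Bernoulli (same height) gives ΔP = ½ρ(v_up² − v_low²).
ΔP = ½·1.039·(161.0² − 119.5²) = 6047 Pa.
Lift = ΔP · A = 6047 × 22.58 = 136500 N.

F = 136.5 kN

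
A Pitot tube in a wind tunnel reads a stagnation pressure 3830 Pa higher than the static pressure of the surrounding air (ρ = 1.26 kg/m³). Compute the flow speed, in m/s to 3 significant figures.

78.0 m/s

At the stagnation point the flow is brought to rest, so Bernoulli gives P_stag − P_static = ½ρv².
v = √(2ΔP/ρ) = √(2·3830/1.26) = 78.0 m/s.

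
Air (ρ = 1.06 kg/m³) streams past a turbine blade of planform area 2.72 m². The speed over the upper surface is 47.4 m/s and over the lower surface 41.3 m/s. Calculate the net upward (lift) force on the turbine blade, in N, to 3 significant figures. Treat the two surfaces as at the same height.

From P + ½ρv² = const at equal height, P_low − P_up = ½ρ(v_up² − v_low²).
ΔP = ½·1.06·(47.4² − 41.3²) = 287 Pa.
Lift = ΔP · A = 287 × 2.72 = 780 N.

F ≈ 780 N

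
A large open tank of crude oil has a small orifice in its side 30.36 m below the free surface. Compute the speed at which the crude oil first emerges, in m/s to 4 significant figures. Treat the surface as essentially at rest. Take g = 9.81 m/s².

v = 24.41 m/s

The surface is effectively still and both ends are open, so ½v² = gh and v = √(2·9.81·30.36) = 24.41 m/s.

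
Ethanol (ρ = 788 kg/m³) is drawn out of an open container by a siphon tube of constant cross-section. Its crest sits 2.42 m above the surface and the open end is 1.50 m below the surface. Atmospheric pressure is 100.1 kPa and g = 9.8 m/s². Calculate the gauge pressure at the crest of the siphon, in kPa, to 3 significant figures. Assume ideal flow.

Bernoulli surface→outlet gives ½v² = g·h_out, so v = √(2·9.8·1.50) = 5.42 m/s.
Continuity keeps v the same throughout the tube; from surface to crest, P_atm + 0 = P_top + ½ρv² + ρg·h_top.
P_top = 100100 − ½·788·5.42² − 788·9.8·2.42 = 69800 Pa. So P_gauge = P_top − P_atm = -30300 Pa.

P_gauge ≈ -30.3 kPa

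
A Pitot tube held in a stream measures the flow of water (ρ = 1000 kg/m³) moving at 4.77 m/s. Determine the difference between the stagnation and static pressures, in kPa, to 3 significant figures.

Bernoulli between the free stream and the stagnation point: ½ρv² = P_stag − P_static.
ΔP = ½·1000·4.77² = 11400 Pa.

11.4 kPa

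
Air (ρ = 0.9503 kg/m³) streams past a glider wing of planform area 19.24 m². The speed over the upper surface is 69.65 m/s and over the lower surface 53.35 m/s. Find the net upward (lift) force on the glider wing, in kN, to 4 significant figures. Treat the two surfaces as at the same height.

With equal heights on the two surfaces, Bernoulli gives P_lower − P_upper = ½ρ(v_upper² − v_lower²).
ΔP = ½·0.9503·(69.65² − 53.35²) = 952.6 Pa.
Lift = ΔP · A = 952.6 × 19.24 = 18330 N.

F = 18.33 kN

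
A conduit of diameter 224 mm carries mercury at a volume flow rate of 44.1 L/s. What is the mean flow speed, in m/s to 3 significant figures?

v ≈ 1.12 m/s

Q = 44.1 L/s = 0.0441 m³/s.
v = Q/A = 0.0441 / 0.0394 = 1.12 m/s.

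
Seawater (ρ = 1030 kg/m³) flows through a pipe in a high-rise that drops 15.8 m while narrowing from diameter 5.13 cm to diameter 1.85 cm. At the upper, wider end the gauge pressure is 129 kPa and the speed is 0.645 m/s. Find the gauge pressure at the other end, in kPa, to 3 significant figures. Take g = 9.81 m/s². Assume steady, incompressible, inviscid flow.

By continuity, v₂ = v₁·A₁/A₂ = 0.645·(20.7/2.69) = 4.96 m/s.
Applying Bernoulli between the two ends and solving for P₂: P₂ = P₁ + ½ρ(v₁² − v₂²) − ρgΔh.
P₂ = 129000 + ½·1030·(0.645² − 4.96²) − 1030·9.81·(−15.8) = 129000 + (-12500) − (-160000) = 276000 Pa.

276 kPa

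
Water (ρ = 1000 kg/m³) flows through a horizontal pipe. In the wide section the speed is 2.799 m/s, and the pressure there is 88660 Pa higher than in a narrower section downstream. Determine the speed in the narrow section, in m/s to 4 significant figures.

Horizontal Bernoulli: P₁ + ½ρv₁² = P₂ + ½ρv₂², so v₂² = v₁² + 2(P₁ − P₂)/ρ.
v₂ = √(2.799² + 2·88660/1000) = √(7.834 + 177.3) = 13.61 m/s.

v₂ ≈ 13.61 m/s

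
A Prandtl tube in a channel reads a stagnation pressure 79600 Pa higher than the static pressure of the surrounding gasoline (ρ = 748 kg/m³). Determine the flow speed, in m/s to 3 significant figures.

The dynamic pressure equals the rise in static pressure at the stagnation point: ΔP = ½ρv².
v = √(2ΔP/ρ) = √(2·79600/748) = 14.6 m/s.

v ≈ 14.6 m/s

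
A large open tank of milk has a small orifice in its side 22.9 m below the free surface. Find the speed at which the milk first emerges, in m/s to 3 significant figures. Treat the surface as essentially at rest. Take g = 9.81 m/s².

v = 21.2 m/s

Torricelli's result v = √(2gh) gives v = √(2·9.81·22.9) = 21.2 m/s.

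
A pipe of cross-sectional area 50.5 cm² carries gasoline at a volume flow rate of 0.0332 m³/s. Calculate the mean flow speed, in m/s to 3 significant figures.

Q = 0.0332 m³/s = 0.0332 m³/s.
v = Q/A = 0.0332 / 0.00505 = 6.57 m/s.

v ≈ 6.57 m/s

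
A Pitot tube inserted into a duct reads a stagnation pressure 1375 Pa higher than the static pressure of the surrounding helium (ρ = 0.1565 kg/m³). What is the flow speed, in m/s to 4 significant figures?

At the stagnation point the flow is brought to rest, so Bernoulli gives P_stag − P_static = ½ρv².
v = √(2ΔP/ρ) = √(2·1375/0.1565) = 132.6 m/s.

v ≈ 132.6 m/s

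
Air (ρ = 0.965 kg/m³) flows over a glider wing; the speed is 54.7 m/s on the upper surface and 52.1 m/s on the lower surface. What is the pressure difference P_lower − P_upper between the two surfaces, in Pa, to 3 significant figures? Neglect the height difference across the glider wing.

134 Pa

With negligible Δh, P + ½ρv² is constant, so P_low − P_up = ½ρ(v_up² − v_low²).
ΔP = ½·0.965·(54.7² − 52.1²) = 134 Pa.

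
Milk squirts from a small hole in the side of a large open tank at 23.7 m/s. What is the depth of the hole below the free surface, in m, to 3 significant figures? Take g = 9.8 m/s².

28.7 m

Inverting v = √(2gh) gives h = v² / 2g.
h = 23.7²/(2·9.8) = 562/19.60 = 28.7 m.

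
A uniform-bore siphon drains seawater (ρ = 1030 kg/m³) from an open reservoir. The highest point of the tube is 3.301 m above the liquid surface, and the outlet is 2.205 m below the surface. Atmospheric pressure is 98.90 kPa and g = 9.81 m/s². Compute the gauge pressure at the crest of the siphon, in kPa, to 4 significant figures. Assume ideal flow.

From the surface to the outlet (both open to atmosphere, surface at rest): v = √(2g·h_out) = √(2·9.81·2.205) = 6.577 m/s.
The bore is uniform, so the speed at the crest is the same v. Bernoulli surface→crest: P_atm = P_top + ½ρv² + ρg·h_top.
P_top = 98900 − ½·1030·6.577² − 1030·9.81·3.301 = 43270 Pa. So P_gauge = P_top − P_atm = -55630 Pa.

P_gauge ≈ -55.63 kPa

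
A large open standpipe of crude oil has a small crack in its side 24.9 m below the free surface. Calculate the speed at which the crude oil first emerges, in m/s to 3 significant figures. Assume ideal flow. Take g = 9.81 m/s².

Bernoulli from surface to hole (P equal, v_surface ≈ 0): v = √(2gh) = √(2×9.81×24.9) = 22.1 m/s.

v = 22.1 m/s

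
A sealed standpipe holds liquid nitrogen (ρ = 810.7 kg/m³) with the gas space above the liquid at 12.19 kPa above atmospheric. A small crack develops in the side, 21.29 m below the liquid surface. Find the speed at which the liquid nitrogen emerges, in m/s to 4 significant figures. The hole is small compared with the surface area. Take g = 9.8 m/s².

Take point 1 at the surface (v₁ ≈ 0) and point 2 at the hole (at atmospheric pressure). Bernoulli: P₁ + ρg h = P_atm + ½ρv₂².
With P₁ − P_atm = 12190 Pa, v₂ = √(2gh + 2ΔP/ρ) = √(2·9.8·21.29 + 2·12190/810.7) = 21.15 m/s.

v = 21.15 m/s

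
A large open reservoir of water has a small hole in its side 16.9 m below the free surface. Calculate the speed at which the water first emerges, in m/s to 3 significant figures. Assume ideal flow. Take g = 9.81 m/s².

Bernoulli from surface to hole (P equal, v_surface ≈ 0): v = √(2gh) = √(2×9.81×16.9) = 18.2 m/s.

v = 18.2 m/s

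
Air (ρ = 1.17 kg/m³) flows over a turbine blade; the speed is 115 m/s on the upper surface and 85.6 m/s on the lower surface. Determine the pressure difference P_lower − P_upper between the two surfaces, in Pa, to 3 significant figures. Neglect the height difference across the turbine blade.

3450 Pa

The pressure is lower where the speed is higher: ΔP = ½ρ(v_up² − v_low²).
ΔP = ½·1.17·(115² − 85.6²) = 3450 Pa.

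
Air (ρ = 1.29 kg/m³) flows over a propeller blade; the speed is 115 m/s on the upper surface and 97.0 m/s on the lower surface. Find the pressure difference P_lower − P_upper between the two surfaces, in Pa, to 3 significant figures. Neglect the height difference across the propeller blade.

ΔP ≈ 2460 Pa

Bernoulli (same height): P_lower − P_upper = ½ρ(v_upper² − v_lower²).
ΔP = ½·1.29·(115² − 97.0²) = 2460 Pa.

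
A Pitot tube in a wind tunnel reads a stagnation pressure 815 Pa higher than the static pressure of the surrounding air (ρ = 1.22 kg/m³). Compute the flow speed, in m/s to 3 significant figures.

v ≈ 36.6 m/s

Bernoulli between the free stream and the stagnation point: ½ρv² = P_stag − P_static.
v = √(2ΔP/ρ) = √(2·815/1.22) = 36.6 m/s.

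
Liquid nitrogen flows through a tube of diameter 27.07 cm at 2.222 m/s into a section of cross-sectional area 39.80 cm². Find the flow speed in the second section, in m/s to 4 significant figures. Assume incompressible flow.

Continuity gives A₁v₁ = A₂v₂, so v₂ = (575.5 cm²)/(39.80 cm²) × 2.222 m/s = 32.13 m/s.

v₂ = 32.13 m/s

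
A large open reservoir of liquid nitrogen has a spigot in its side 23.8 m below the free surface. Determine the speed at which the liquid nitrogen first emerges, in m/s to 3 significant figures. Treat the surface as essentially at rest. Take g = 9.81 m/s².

v ≈ 21.6 m/s

The surface is effectively still and both ends are open, so ½v² = gh and v = √(2·9.81·23.8) = 21.6 m/s.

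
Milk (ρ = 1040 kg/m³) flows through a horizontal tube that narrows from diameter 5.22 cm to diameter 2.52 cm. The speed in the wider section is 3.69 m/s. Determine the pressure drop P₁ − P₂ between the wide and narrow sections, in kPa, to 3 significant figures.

ΔP ≈ 123 kPa

The volume flow rate is constant, so v₂ = (A₁/A₂)v₁ = (21.4/4.99)·3.69 = 15.8 m/s.
With no height change, Bernoulli's equation is P₁ + ½ρv₁² = P₂ + ½ρv₂².
P₁ − P₂ = ½·1040·(15.8² − 3.69²) = ½·1040·237 = 123000 Pa.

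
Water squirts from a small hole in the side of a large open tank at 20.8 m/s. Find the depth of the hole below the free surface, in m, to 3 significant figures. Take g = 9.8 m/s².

22.1 m

For a small hole in a large open tank, ½v² = gh, giving h = v²/(2g).
h = 20.8²/(2·9.8) = 433/19.60 = 22.1 m.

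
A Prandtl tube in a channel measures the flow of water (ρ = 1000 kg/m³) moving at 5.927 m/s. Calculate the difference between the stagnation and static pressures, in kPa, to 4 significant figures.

At the stagnation point the flow is brought to rest, so Bernoulli gives P_stag − P_static = ½ρv².
ΔP = ½·1000·5.927² = 17560 Pa.

ΔP ≈ 17.56 kPa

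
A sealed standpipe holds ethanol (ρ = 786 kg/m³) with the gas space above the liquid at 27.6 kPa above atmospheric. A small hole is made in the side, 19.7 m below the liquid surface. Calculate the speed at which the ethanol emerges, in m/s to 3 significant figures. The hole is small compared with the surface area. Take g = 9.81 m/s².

Take point 1 at the surface (v₁ ≈ 0) and point 2 at the hole (at atmospheric pressure). Bernoulli: P₁ + ρg h = P_atm + ½ρv₂².
With P₁ − P_atm = 27600 Pa, v₂ = √(2gh + 2ΔP/ρ) = √(2·9.81·19.7 + 2·27600/786) = 21.4 m/s.

v ≈ 21.4 m/s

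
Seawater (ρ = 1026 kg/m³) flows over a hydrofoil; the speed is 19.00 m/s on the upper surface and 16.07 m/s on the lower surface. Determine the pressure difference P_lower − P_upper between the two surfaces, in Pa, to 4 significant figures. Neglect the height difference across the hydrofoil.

ΔP = 52710 Pa

Bernoulli (same height): P_lower − P_upper = ½ρ(v_upper² − v_lower²).
ΔP = ½·1026·(19.00² − 16.07²) = 52710 Pa.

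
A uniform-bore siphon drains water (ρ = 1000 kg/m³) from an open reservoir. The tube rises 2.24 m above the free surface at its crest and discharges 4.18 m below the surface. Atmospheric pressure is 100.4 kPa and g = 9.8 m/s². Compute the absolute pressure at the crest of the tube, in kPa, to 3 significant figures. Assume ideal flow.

37.5 kPa

Bernoulli surface→outlet gives ½v² = g·h_out, so v = √(2·9.8·4.18) = 9.05 m/s.
The bore is uniform, so the speed at the crest is the same v. Bernoulli surface→crest: P_atm = P_top + ½ρv² + ρg·h_top.
P_top = 100400 − ½·1000·9.05² − 1000·9.8·2.24 = 37500 Pa.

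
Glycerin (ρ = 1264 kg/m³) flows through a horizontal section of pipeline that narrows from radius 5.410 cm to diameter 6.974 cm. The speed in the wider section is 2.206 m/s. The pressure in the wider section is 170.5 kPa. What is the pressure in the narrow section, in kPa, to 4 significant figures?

The volume flow rate is constant, so v₂ = (A₁/A₂)v₁ = (91.95/38.20)·2.206 = 5.310 m/s.
With no height change, Bernoulli's equation is P₁ + ½ρv₁² = P₂ + ½ρv₂².
P₂ = P₁ − ½ρ(v₂² − v₁²) = 170500 − ½·1264·(5.310² − 2.206²) = 170500 − 14740 = 155800 Pa.

P₂ = 155.8 kPa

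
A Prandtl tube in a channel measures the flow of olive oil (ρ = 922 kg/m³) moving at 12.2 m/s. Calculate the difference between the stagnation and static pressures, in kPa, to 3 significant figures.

Bernoulli between the free stream and the stagnation point: ½ρv² = P_stag − P_static.
ΔP = ½·922·12.2² = 68600 Pa.

ΔP ≈ 68.6 kPa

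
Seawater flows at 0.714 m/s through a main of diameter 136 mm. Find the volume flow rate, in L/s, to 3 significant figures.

Q = 10.4 L/s

Q = A·v = 0.0145 m² × 0.714 m/s = 0.0104 m³/s.
Converting: 0.0104 m³/s × 1000 = 10.4 L/s.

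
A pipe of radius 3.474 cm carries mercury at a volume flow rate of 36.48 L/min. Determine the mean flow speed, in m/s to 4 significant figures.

Q = 36.48 L/min = 0.0006080 m³/s.
v = Q/A = 0.0006080 / 0.003791 = 0.1604 m/s.

v ≈ 0.1604 m/s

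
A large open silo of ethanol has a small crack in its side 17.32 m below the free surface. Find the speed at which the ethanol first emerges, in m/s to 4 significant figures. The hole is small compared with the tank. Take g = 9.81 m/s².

With the surface at rest and both surface and jet at atmospheric pressure, Bernoulli gives ρg h = ½ρv², so v = √(2gh) = √(2·9.81·17.32) = 18.43 m/s.

v ≈ 18.43 m/s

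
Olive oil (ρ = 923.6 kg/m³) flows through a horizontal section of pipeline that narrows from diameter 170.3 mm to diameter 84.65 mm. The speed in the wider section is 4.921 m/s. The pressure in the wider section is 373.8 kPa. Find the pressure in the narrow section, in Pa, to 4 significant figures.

P₂ ≈ 201800 Pa

Mass conservation (A₁v₁ = A₂v₂) gives v₂ = 4.921 × 227.8/56.28 = 19.92 m/s.
Along the horizontal streamline, P + ½ρv² is constant.
P₂ = P₁ − ½ρ(v₂² − v₁²) = 373800 − ½·923.6·(19.92² − 4.921²) = 373800 − 172000 = 201800 Pa.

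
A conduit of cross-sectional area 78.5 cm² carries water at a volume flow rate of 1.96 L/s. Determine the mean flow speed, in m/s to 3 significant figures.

Q = 1.96 L/s = 0.00196 m³/s.
v = Q/A = 0.00196 / 0.00785 = 0.250 m/s.

v ≈ 0.250 m/s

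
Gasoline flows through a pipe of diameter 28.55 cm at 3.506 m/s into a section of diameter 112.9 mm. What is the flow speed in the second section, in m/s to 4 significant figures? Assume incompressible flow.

v₂ ≈ 22.42 m/s

The volume flow rate is constant, so v₂ = (A₁/A₂)v₁ = (640.2/100.1)·3.506 = 22.42 m/s.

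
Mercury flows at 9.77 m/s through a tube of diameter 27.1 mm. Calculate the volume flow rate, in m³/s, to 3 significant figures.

Q = A·v = 0.000577 m² × 9.77 m/s = 0.00564 m³/s.

Q = 0.00564 m³/s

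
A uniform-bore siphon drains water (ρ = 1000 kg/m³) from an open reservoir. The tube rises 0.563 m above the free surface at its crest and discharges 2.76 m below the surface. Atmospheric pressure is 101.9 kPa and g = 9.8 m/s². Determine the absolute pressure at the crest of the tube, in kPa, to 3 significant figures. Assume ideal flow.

Bernoulli surface→outlet gives ½v² = g·h_out, so v = √(2·9.8·2.76) = 7.35 m/s.
Continuity keeps v the same throughout the tube; from surface to crest, P_atm + 0 = P_top + ½ρv² + ρg·h_top.
P_top = 101900 − ½·1000·7.35² − 1000·9.8·0.563 = 69300 Pa.

P_top ≈ 69.3 kPa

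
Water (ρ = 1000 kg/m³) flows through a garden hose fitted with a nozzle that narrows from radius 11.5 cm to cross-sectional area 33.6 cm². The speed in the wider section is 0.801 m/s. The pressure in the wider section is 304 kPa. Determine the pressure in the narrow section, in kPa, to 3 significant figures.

255 kPa

Continuity gives A₁v₁ = A₂v₂, so v₂ = (415 cm²)/(33.6 cm²) × 0.801 m/s = 9.90 m/s.
The pipe is horizontal, so Bernoulli reduces to P₁ + ½ρv₁² = P₂ + ½ρv₂².
P₂ = P₁ − ½ρ(v₂² − v₁²) = 304000 − ½·1000·(9.90² − 0.801²) = 304000 − 48700 = 255000 Pa.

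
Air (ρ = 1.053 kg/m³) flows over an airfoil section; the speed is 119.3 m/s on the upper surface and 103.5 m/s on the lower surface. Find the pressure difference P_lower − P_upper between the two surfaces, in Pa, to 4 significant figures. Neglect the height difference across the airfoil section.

ΔP = 1853 Pa

Bernoulli (same height): P_lower − P_upper = ½ρ(v_upper² − v_lower²).
ΔP = ½·1.053·(119.3² − 103.5²) = 1853 Pa.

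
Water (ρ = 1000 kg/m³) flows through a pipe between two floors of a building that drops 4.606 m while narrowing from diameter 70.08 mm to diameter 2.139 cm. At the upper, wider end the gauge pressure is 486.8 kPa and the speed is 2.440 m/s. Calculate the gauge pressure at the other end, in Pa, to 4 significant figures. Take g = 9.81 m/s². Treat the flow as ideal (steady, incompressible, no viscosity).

P₂ ≈ 192000 Pa

Mass conservation (A₁v₁ = A₂v₂) gives v₂ = 2.440 × 38.57/3.593 = 26.19 m/s.
Bernoulli: P₁ + ½ρv₁² + ρg h₁ = P₂ + ½ρv₂² + ρg h₂, so P₂ = P₁ + ½ρ(v₁² − v₂²) − ρg(h₂ − h₁).
P₂ = 486800 + ½·1000·(2.440² − 26.19²) − 1000·9.81·(−4.606) = 486800 + (-340000) − (-45180) = 192000 Pa.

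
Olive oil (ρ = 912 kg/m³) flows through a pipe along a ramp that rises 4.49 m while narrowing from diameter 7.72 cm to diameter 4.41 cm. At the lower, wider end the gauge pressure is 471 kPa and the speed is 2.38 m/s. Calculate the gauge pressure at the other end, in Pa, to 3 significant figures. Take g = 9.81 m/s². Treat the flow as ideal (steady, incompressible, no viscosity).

409000 Pa

Mass conservation (A₁v₁ = A₂v₂) gives v₂ = 2.38 × 46.8/15.3 = 7.29 m/s.
Applying Bernoulli between the two ends and solving for P₂: P₂ = P₁ + ½ρ(v₁² − v₂²) − ρgΔh.
P₂ = 471000 + ½·912·(2.38² − 7.29²) − 912·9.81·(+4.49) = 471000 + (-21700) − (40200) = 409000 Pa.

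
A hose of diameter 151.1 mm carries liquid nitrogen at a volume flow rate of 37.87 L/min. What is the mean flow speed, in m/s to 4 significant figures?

v ≈ 0.03520 m/s

Q = 37.87 L/min = 0.0006312 m³/s.
v = Q/A = 0.0006312 / 0.01793 = 0.03520 m/s.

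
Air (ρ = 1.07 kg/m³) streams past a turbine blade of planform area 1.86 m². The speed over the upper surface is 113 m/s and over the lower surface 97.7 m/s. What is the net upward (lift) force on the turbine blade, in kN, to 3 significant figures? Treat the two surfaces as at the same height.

3.21 kN

The faster flow above has the lower pressure; Bernoulli (same height) gives ΔP = ½ρ(v_up² − v_low²).
ΔP = ½·1.07·(113² − 97.7²) = 1720 Pa.
Lift = ΔP · A = 1720 × 1.86 = 3210 N.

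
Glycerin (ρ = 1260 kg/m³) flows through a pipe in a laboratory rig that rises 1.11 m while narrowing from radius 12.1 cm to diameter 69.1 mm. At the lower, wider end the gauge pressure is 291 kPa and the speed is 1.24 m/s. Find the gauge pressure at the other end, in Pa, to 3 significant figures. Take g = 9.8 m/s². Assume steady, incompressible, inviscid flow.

The volume flow rate is constant, so v₂ = (A₁/A₂)v₁ = (460/37.5)·1.24 = 15.2 m/s.
Energy conservation along the streamline gives P₂ = P₁ − ½ρ(v₂² − v₁²) − ρg(h₂ − h₁).
P₂ = 291000 + ½·1260·(1.24² − 15.2²) − 1260·9.8·(+1.11) = 291000 + (-145000) − (13700) = 133000 Pa.

P₂ ≈ 133000 Pa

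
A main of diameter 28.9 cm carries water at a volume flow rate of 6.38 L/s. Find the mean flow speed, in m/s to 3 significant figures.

v ≈ 0.0973 m/s

Q = 6.38 L/s = 0.00638 m³/s.
v = Q/A = 0.00638 / 0.0656 = 0.0973 m/s.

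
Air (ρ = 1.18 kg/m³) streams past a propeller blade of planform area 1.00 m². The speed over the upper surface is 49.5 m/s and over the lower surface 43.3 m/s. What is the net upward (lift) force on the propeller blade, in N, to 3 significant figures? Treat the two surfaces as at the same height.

F = 339 N

With equal heights on the two surfaces, Bernoulli gives P_lower − P_upper = ½ρ(v_upper² − v_lower²).
ΔP = ½·1.18·(49.5² − 43.3²) = 339 Pa.
Lift = ΔP · A = 339 × 1.00 = 339 N.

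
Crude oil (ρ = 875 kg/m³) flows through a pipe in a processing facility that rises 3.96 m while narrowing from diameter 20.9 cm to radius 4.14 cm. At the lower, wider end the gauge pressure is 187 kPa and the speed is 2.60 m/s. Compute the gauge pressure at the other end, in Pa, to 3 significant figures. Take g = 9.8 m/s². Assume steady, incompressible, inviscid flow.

Mass conservation (A₁v₁ = A₂v₂) gives v₂ = 2.60 × 343/53.8 = 16.6 m/s.
Applying Bernoulli between the two ends and solving for P₂: P₂ = P₁ + ½ρ(v₁² − v₂²) − ρgΔh.
P₂ = 187000 + ½·875·(2.60² − 16.6²) − 875·9.8·(+3.96) = 187000 + (-117000) − (34000) = 35900 Pa.

P₂ ≈ 35900 Pa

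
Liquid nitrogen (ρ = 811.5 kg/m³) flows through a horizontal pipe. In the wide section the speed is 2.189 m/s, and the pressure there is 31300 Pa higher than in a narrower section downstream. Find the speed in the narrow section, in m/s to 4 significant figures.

Along the level pipe P + ½ρv² is conserved, hence v₂² = v₁² + 2(P₁ − P₂)/ρ.
v₂ = √(2.189² + 2·31300/811.5) = √(4.792 + 77.14) = 9.052 m/s.

v₂ = 9.052 m/s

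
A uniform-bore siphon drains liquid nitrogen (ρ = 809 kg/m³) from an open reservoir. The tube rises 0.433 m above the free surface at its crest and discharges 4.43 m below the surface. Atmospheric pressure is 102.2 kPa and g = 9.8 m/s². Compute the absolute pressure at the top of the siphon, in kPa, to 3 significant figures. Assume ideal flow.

Bernoulli surface→outlet gives ½v² = g·h_out, so v = √(2·9.8·4.43) = 9.32 m/s.
Continuity keeps v the same throughout the tube; from surface to crest, P_atm + 0 = P_top + ½ρv² + ρg·h_top.
P_top = 102200 − ½·809·9.32² − 809·9.8·0.433 = 63600 Pa.

63.6 kPa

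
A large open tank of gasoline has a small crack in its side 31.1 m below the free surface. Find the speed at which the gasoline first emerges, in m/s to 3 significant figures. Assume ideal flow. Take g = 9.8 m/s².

24.7 m/s

The surface is effectively still and both ends are open, so ½v² = gh and v = √(2·9.8·31.1) = 24.7 m/s.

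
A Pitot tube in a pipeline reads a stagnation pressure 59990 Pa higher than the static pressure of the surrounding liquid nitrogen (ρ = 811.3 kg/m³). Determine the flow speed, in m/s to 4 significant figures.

v ≈ 12.16 m/s

At the stagnation point the flow is brought to rest, so Bernoulli gives P_stag − P_static = ½ρv².
v = √(2ΔP/ρ) = √(2·59990/811.3) = 12.16 m/s.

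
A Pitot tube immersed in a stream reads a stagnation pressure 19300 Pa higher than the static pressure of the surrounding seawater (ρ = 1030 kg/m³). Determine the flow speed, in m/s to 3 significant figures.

v = 6.12 m/s

At the stagnation point the flow is brought to rest, so Bernoulli gives P_stag − P_static = ½ρv².
v = √(2ΔP/ρ) = √(2·19300/1030) = 6.12 m/s.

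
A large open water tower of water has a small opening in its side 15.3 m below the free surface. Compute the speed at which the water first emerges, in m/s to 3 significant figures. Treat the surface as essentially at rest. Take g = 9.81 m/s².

With the surface at rest and both surface and jet at atmospheric pressure, Bernoulli gives ρg h = ½ρv², so v = √(2gh) = √(2·9.81·15.3) = 17.3 m/s.

v = 17.3 m/s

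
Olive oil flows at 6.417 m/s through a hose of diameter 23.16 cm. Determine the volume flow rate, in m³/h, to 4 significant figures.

Q = 973.2 m³/h

Q = A·v = 0.04213 m² × 6.417 m/s = 0.2703 m³/s.
Converting: 0.2703 m³/s × 3600 = 973.2 m³/h.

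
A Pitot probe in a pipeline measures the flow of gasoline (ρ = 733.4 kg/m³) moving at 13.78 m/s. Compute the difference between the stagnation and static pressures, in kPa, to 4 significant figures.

ΔP ≈ 69.63 kPa

Bernoulli between the free stream and the stagnation point: ½ρv² = P_stag − P_static.
ΔP = ½·733.4·13.78² = 69630 Pa.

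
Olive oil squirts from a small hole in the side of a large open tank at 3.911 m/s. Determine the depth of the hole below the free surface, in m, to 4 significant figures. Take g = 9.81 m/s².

Inverting v = √(2gh) gives h = v² / 2g.
h = 3.911²/(2·9.81) = 15.30/19.62 = 0.7796 m.

h = 0.7796 m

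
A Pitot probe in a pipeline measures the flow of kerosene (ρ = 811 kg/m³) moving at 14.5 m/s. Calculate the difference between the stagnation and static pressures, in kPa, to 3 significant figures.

ΔP ≈ 85.3 kPa

Bernoulli between the free stream and the stagnation point: ½ρv² = P_stag − P_static.
ΔP = ½·811·14.5² = 85300 Pa.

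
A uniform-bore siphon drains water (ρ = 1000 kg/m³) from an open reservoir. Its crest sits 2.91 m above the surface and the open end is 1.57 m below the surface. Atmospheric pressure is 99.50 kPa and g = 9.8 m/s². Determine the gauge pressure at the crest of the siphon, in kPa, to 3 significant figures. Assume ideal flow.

P_gauge = -43.9 kPa

The outlet speed comes from Torricelli: v = √(2g·1.57) = 5.55 m/s.
The bore is uniform, so the speed at the crest is the same v. Bernoulli surface→crest: P_atm = P_top + ½ρv² + ρg·h_top.
P_top = 99500 − ½·1000·5.55² − 1000·9.8·2.91 = 55600 Pa. So P_gauge = P_top − P_atm = -43900 Pa.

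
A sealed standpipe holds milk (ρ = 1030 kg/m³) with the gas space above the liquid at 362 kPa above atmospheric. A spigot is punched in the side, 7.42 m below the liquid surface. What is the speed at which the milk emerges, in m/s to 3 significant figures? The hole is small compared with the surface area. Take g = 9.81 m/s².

Take point 1 at the surface (v₁ ≈ 0) and point 2 at the hole (at atmospheric pressure). Bernoulli: P₁ + ρg h = P_atm + ½ρv₂².
With P₁ − P_atm = 362000 Pa, v₂ = √(2gh + 2ΔP/ρ) = √(2·9.81·7.42 + 2·362000/1030) = 29.1 m/s.

v = 29.1 m/s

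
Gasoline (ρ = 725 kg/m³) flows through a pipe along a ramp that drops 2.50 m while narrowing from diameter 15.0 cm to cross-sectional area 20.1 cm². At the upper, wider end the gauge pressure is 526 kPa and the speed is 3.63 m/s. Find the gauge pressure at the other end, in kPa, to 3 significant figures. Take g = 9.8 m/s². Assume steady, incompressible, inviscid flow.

179 kPa

Mass conservation (A₁v₁ = A₂v₂) gives v₂ = 3.63 × 177/20.1 = 31.9 m/s.
Bernoulli: P₁ + ½ρv₁² + ρg h₁ = P₂ + ½ρv₂² + ρg h₂, so P₂ = P₁ + ½ρ(v₁² − v₂²) − ρg(h₂ − h₁).
P₂ = 526000 + ½·725·(3.63² − 31.9²) − 725·9.8·(−2.50) = 526000 + (-364000) − (-17800) = 179000 Pa.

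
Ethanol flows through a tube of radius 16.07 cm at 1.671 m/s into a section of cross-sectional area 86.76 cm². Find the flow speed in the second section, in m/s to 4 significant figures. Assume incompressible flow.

By continuity, v₂ = v₁·A₁/A₂ = 1.671·(811.3/86.76) = 15.63 m/s.

v₂ = 15.63 m/s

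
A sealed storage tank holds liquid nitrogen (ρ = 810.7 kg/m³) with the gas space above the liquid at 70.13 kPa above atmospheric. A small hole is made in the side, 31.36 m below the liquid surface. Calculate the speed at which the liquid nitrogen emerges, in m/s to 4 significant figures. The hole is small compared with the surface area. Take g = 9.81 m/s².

v = 28.08 m/s

Take point 1 at the surface (v₁ ≈ 0) and point 2 at the hole (at atmospheric pressure). Bernoulli: P₁ + ρg h = P_atm + ½ρv₂².
With P₁ − P_atm = 70130 Pa, v₂ = √(2gh + 2ΔP/ρ) = √(2·9.81·31.36 + 2·70130/810.7) = 28.08 m/s.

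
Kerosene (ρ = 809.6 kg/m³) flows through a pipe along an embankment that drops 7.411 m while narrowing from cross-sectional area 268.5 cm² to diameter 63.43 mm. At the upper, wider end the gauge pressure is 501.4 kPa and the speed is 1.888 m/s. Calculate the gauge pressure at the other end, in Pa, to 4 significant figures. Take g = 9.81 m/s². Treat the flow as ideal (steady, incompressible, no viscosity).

457500 Pa

Mass conservation (A₁v₁ = A₂v₂) gives v₂ = 1.888 × 268.5/31.60 = 16.04 m/s.
Bernoulli: P₁ + ½ρv₁² + ρg h₁ = P₂ + ½ρv₂² + ρg h₂, so P₂ = P₁ + ½ρ(v₁² − v₂²) − ρg(h₂ − h₁).
P₂ = 501400 + ½·809.6·(1.888² − 16.04²) − 809.6·9.81·(−7.411) = 501400 + (-102700) − (-58860) = 457500 Pa.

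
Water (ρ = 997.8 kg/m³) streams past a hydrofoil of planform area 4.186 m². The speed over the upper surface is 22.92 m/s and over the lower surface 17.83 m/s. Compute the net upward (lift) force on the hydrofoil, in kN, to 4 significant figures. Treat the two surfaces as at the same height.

F ≈ 433.2 kN

With equal heights on the two surfaces, Bernoulli gives P_lower − P_upper = ½ρ(v_upper² − v_lower²).
ΔP = ½·997.8·(22.92² − 17.83²) = 103500 Pa.
Lift = ΔP · A = 103500 × 4.186 = 433200 N.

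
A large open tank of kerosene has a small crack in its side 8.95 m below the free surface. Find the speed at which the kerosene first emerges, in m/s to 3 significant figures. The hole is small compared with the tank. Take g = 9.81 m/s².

Bernoulli from surface to hole (P equal, v_surface ≈ 0): v = √(2gh) = √(2×9.81×8.95) = 13.3 m/s.

13.3 m/s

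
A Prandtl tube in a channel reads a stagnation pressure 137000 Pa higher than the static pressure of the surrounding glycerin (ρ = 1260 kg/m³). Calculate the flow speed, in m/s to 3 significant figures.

Bernoulli between the free stream and the stagnation point: ½ρv² = P_stag − P_static.
v = √(2ΔP/ρ) = √(2·137000/1260) = 14.7 m/s.

v ≈ 14.7 m/s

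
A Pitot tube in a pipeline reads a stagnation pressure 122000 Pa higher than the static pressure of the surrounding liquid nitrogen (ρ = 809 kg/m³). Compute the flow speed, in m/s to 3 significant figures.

v ≈ 17.4 m/s

Bernoulli between the free stream and the stagnation point: ½ρv² = P_stag − P_static.
v = √(2ΔP/ρ) = √(2·122000/809) = 17.4 m/s.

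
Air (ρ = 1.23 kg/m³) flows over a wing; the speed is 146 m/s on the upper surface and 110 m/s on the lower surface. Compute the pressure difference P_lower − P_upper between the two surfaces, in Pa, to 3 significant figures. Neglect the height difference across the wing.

ΔP = 5670 Pa

With negligible Δh, P + ½ρv² is constant, so P_low − P_up = ½ρ(v_up² − v_low²).
ΔP = ½·1.23·(146² − 110²) = 5670 Pa.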